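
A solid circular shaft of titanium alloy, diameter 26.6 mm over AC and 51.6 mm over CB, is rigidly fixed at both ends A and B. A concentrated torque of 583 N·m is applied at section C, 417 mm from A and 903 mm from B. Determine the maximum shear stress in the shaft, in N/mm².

20.9 N/mm²

Compatibility: T_A·a/J_AC = T_B·b/J_CB with T_A + T_B = T₀.
J_AC = 4.92×10^-8 m⁴, J_CB = 6.96×10^-7 m⁴, so T_A = T₀·(J_AC/a)/((J_AC/a)+(J_CB/b)) = 77.33 N·m, T_B = 505.7 N·m.
τ in each portion: τ_AC = 2.09×10^7 Pa, τ_CB = 1.87×10^7 Pa; maximum is in AC.
τ_max = T_AC·r/J = 77.33·0.0133/4.92×10^-8 = 2.093×10^7 Pa.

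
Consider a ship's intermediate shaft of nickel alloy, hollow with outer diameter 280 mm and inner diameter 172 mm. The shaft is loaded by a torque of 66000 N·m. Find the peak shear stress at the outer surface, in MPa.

J = π(d_o⁴ − d_i⁴)/32 = π(0.280⁴ − 0.172⁴)/32 = 5.175×10^-4 m⁴.
τ_max = T·r/J = 66000 × 0.140 / 5.175×10^-4 = 1.785×10^7 Pa.

17.9 MPa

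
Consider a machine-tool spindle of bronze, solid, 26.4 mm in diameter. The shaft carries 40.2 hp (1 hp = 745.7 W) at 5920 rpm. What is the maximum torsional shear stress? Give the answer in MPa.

ω = 2π·5920/60 = 619.9 rad/s, so T = P/ω = 40.2×745.7 / 619.9 = 48.35 N·m.
J = πd⁴/32 = π(0.0264)⁴/32 = 4.769×10^-8 m⁴.
τ_max = T·r/J = 48.35 × 0.0132 / 4.769×10^-8 = 1.338×10^7 Pa.

13.4 MPa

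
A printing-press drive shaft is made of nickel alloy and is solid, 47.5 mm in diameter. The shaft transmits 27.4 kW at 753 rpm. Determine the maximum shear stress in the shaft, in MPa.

ω = 2π·753/60 = 78.85 rad/s, so T = P/ω = 27.4×10³ / 78.85 = 347.5 N·m.
J = πd⁴/32 = π(0.0475)⁴/32 = 4.998×10^-7 m⁴.
τ_max = T·r/J = 347.5 × 0.0238 / 4.998×10^-7 = 1.651×10^7 Pa.

16.5 MPa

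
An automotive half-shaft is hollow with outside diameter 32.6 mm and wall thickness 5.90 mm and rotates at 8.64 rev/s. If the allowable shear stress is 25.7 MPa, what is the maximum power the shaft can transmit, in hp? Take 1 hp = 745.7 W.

J = π(d_o⁴ − d_i⁴)/32 = π(0.0326⁴ − 0.0208⁴)/32 = 9.251×10^-8 m⁴.
T_max = τ_allow·J/r = 2.57×10^7 × 9.251×10^-8 / 0.0163 = 145.9 N·m.
ω = 2π·8.64 = 54.29 rad/s, so P_max = T_max·ω = 7918 W.

10.6 hp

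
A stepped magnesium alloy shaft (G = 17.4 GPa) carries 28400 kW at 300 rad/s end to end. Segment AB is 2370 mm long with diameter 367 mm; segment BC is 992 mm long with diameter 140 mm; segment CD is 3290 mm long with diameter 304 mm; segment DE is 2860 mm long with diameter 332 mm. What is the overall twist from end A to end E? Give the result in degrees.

ω = 300 rad/s, so T = P/ω = 28400×10³ / 300.0 = 94670 N·m.
J_AB = π(0.367)⁴/32 = 1.78×10^-3 m⁴; J_BC = π(0.140)⁴/32 = 3.77×10^-5 m⁴; J_CD = π(0.304)⁴/32 = 8.38×10^-4 m⁴; J_DE = π(0.332)⁴/32 = 1.19×10^-3 m⁴.
θ = (T/G)·Σ L_i/J_i = (94670/17.4×10⁹)·(2.37/1.78×10^-3 + 0.992/3.77×10^-5 + 3.29/8.38×10^-4 + 2.86/1.19×10^-3) = 0.1847 rad.

10.6°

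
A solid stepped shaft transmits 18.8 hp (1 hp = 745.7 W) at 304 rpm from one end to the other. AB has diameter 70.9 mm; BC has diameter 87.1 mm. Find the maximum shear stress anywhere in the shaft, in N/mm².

6.29 N/mm²

ω = 2π·304/60 = 31.83 rad/s, so T = P/ω = 18.8×745.7 / 31.83 = 440.4 N·m.
Under the same torque, τ_max = 16T/(πd³) is largest where d is smallest — segment AB (d = 70.9 mm).
τ_max = 16·440.4/(π·(0.0709)³) = 6.293×10^6 Pa.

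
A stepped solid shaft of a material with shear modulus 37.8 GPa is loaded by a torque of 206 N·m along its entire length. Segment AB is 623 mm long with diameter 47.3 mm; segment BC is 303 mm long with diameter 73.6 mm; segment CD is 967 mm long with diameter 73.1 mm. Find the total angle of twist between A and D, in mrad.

J_AB = π(0.0473)⁴/32 = 4.91×10^-7 m⁴; J_BC = π(0.0736)⁴/32 = 2.88×10^-6 m⁴; J_CD = π(0.0731)⁴/32 = 2.80×10^-6 m⁴.
θ = (T/G)·Σ L_i/J_i = (206.0/37.8×10⁹)·(0.623/4.91×10^-7 + 0.303/2.88×10^-6 + 0.967/2.80×10^-6) = 9.362×10^-3 rad.

9.36 mrad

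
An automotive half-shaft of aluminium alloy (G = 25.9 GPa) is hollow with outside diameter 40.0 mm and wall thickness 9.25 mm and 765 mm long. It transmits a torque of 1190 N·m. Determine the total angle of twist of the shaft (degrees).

8.74°

J = π(d_o⁴ − d_i⁴)/32 = π(0.0400⁴ − 0.0215⁴)/32 = 2.303×10^-7 m⁴.
θ = T·L/(G·J) = 1190 × 0.765 / (25.9×10⁹ × 2.303×10^-7) = 0.1526 rad.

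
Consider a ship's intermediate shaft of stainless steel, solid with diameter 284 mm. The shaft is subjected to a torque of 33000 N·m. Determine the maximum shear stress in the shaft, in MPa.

7.34 MPa

J = πd⁴/32 = π(0.284)⁴/32 = 6.387×10^-4 m⁴.
τ_max = T·r/J = 33000 × 0.142 / 6.387×10^-4 = 7.337×10^6 Pa.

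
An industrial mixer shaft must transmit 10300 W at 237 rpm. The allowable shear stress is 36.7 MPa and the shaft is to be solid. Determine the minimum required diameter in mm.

38.6 mm

ω = 2π·237/60 = 24.82 rad/s, so T = P/ω = 10300 / 24.82 = 415.0 N·m.
For a solid shaft τ_max = 16T/(πd³), so d = (16T/(π τ_allow))^(1/3) = (16·415.0/(π·3.67×10^7))^(1/3) = 0.03862 m.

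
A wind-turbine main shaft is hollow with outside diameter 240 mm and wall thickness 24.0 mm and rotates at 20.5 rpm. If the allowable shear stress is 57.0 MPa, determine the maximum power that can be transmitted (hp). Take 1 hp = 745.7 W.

263 hp

J = π(d_o⁴ − d_i⁴)/32 = π(0.240⁴ − 0.192⁴)/32 = 1.923×10^-4 m⁴.
T_max = τ_allow·J/r = 5.70×10^7 × 1.923×10^-4 / 0.120 = 91350 N·m.
ω = 2π·20.5/60 = 2.147 rad/s, so P_max = T_max·ω = 1.961×10^5 W.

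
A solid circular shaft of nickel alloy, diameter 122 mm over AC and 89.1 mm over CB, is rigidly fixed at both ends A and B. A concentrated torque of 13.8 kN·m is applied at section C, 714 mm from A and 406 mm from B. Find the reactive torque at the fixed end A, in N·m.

Compatibility: T_A·a/J_AC = T_B·b/J_CB with T_A + T_B = T₀.
J_AC = 2.17×10^-5 m⁴, J_CB = 6.19×10^-6 m⁴, so T_A = T₀·(J_AC/a)/((J_AC/a)+(J_CB/b)) = 9198 N·m, T_B = 4602 N·m.

9200 N·m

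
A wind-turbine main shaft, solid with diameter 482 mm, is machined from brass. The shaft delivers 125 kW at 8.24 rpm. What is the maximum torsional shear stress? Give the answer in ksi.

0.956 ksi

ω = 2π·8.24/60 = 0.8629 rad/s, so T = P/ω = 125×10³ / 0.8629 = 144900 N·m.
J = πd⁴/32 = π(0.482)⁴/32 = 5.299×10^-3 m⁴.
τ_max = T·r/J = 144900 × 0.241 / 5.299×10^-3 = 6.588×10^6 Pa.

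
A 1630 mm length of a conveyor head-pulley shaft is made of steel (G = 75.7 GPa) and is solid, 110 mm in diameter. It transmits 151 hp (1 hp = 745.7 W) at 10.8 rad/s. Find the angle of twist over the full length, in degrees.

0.895°

ω = 10.8 rad/s, so T = P/ω = 151×745.7 / 10.80 = 10430 N·m.
J = πd⁴/32 = π(0.110)⁴/32 = 1.437×10^-5 m⁴.
θ = T·L/(G·J) = 10430 × 1.63 / (75.7×10⁹ × 1.437×10^-5) = 0.01562 rad.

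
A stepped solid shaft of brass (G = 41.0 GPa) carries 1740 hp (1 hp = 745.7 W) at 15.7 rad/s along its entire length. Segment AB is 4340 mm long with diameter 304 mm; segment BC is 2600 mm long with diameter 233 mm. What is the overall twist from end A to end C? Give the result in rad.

0.0285 rad

ω = 15.7 rad/s, so T = P/ω = 1740×745.7 / 15.70 = 82640 N·m.
J_AB = π(0.304)⁴/32 = 8.38×10^-4 m⁴; J_BC = π(0.233)⁴/32 = 2.89×10^-4 m⁴.
θ = (T/G)·Σ L_i/J_i = (82640/41.0×10⁹)·(4.34/8.38×10^-4 + 2.60/2.89×10^-4) = 0.02855 rad.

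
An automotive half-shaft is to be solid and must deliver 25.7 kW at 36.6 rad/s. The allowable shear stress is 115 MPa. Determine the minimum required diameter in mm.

31.4 mm

ω = 36.6 rad/s, so T = P/ω = 25.7×10³ / 36.60 = 702.2 N·m.
For a solid shaft τ_max = 16T/(πd³), so d = (16T/(π τ_allow))^(1/3) = (16·702.2/(π·1.15×10^8))^(1/3) = 0.03145 m.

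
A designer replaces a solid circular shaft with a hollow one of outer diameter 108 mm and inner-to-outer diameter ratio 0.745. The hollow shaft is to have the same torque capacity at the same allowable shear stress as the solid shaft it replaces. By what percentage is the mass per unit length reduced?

Equal τ_max and T ⇒ the solid shaft needs d_s³ = d_o³(1−k⁴), so d_s = 108·(1−0.745⁴)^(1/3) = 95.52 mm.
Area ratio A_h/A_s = d_o²(1−k²)/d_s² = (1−k²)/(1−k⁴)^(2/3) = 0.5688.
Mass saving = 1 − 0.5688 = 43.1 %.

43.1 %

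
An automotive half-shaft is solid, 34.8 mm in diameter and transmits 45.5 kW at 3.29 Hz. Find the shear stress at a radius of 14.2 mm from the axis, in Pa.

2.17e8 Pa

ω = 2π·3.29 = 20.67 rad/s, so T = P/ω = 45.5×10³ / 20.67 = 2201 N·m.
J = πd⁴/32 = π(0.0348)⁴/32 = 1.440×10^-7 m⁴.
Shear stress varies linearly with radius: τ = T·r/J = 2201 × 0.0142 / 1.440×10^-7 = 2.171×10^8 Pa.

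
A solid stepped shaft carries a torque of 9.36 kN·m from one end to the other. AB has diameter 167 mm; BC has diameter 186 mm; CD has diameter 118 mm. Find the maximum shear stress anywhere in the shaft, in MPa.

29.0 MPa

Under the same torque, τ_max = 16T/(πd³) is largest where d is smallest — segment CD (d = 118 mm).
τ_max = 16·9360/(π·(0.118)³) = 2.901×10^7 Pa.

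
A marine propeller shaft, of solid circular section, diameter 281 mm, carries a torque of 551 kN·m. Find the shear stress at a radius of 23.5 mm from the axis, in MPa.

J = πd⁴/32 = π(0.281)⁴/32 = 6.121×10^-4 m⁴.
Shear stress varies linearly with radius: τ = T·r/J = 551000 × 0.0235 / 6.121×10^-4 = 2.115×10^7 Pa.

21.2 MPa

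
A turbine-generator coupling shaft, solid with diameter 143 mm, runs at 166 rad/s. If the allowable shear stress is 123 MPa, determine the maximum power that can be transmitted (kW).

J = πd⁴/32 = π(0.143)⁴/32 = 4.105×10^-5 m⁴.
T_max = τ_allow·J/r = 1.23×10^8 × 4.105×10^-5 / 0.0715 = 70620 N·m.
ω = 166 rad/s, so P_max = T_max·ω = 1.172×10^7 W.

11700 kW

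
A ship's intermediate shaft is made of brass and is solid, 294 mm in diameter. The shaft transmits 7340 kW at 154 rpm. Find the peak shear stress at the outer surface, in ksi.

ω = 2π·154/60 = 16.13 rad/s, so T = P/ω = 7340×10³ / 16.13 = 455100 N·m.
J = πd⁴/32 = π(0.294)⁴/32 = 7.335×10^-4 m⁴.
τ_max = T·r/J = 455100 × 0.147 / 7.335×10^-4 = 9.122×10^7 Pa.

13.2 ksi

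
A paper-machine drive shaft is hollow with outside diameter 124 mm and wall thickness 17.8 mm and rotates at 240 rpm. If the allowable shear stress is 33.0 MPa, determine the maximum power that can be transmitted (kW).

230 kW

J = π(d_o⁴ − d_i⁴)/32 = π(0.124⁴ − 0.0884⁴)/32 = 1.722×10^-5 m⁴.
T_max = τ_allow·J/r = 3.30×10^7 × 1.722×10^-5 / 0.0620 = 9163 N·m.
ω = 2π·240/60 = 25.13 rad/s, so P_max = T_max·ω = 2.303×10^5 W.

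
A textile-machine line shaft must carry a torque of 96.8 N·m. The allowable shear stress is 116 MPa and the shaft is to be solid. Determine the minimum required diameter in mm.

For a solid shaft τ_max = 16T/(πd³), so d = (16T/(π τ_allow))^(1/3) = (16·96.80/(π·1.16×10^8))^(1/3) = 0.01620 m.

16.2 mm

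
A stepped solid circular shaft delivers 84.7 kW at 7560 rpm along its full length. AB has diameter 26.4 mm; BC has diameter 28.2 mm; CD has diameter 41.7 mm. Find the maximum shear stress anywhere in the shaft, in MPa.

ω = 2π·7560/60 = 791.7 rad/s, so T = P/ω = 84.7×10³ / 791.7 = 107.0 N·m.
Under the same torque, τ_max = 16T/(πd³) is largest where d is smallest — segment AB (d = 26.4 mm).
τ_max = 16·107.0/(π·(0.0264)³) = 2.961×10^7 Pa.

29.6 MPa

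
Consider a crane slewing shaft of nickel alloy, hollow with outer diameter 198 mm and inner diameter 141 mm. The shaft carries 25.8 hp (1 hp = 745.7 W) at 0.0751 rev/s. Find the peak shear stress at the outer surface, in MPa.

36.0 MPa

ω = 2π·0.0751 = 0.4719 rad/s, so T = P/ω = 25.8×745.7 / 0.4719 = 40770 N·m.
J = π(d_o⁴ − d_i⁴)/32 = π(0.198⁴ − 0.141⁴)/32 = 1.121×10^-4 m⁴.
τ_max = T·r/J = 40770 × 0.0990 / 1.121×10^-4 = 3.601×10^7 Pa.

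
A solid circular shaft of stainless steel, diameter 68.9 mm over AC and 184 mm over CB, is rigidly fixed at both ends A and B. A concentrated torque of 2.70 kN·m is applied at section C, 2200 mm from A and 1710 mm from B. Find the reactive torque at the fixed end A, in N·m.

Compatibility: T_A·a/J_AC = T_B·b/J_CB with T_A + T_B = T₀.
J_AC = 2.21×10^-6 m⁴, J_CB = 1.13×10^-4 m⁴, so T_A = T₀·(J_AC/a)/((J_AC/a)+(J_CB/b)) = 40.64 N·m, T_B = 2659 N·m.

40.6 N·m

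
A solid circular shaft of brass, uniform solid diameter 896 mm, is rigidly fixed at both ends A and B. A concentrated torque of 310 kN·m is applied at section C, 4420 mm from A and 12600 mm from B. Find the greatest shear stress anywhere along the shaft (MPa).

With uniform GJ and both ends fixed, compatibility θ_AC = θ_CB gives T_A·a = T_B·b, together with T_A + T_B = T₀.
T_A = T₀·b/(a+b) = 310000·12600/17020 = 229500 N·m; T_B = 80510 N·m.
τ in each portion: τ_AC = 1.62×10^6 Pa, τ_CB = 5.70×10^5 Pa; maximum is in AC.
τ_max = T_AC·r/J = 229500·0.448/0.0633 = 1.625×10^6 Pa.

1.62 MPa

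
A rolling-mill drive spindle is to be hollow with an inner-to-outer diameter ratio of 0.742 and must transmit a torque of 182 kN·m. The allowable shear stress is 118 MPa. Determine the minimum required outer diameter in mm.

For a hollow shaft with d_i/d_o = 0.742: τ_max = 16T/(π d_o³ (1−k⁴)), so d_o = [16T/(π τ_allow (1−k⁴))]^(1/3) = [16·182000/(π·1.18×10^8·0.6969)]^(1/3) = 0.2242 m.

224 mm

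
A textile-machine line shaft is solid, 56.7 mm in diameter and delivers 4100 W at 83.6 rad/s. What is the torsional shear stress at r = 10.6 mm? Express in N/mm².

ω = 83.6 rad/s, so T = P/ω = 4100 / 83.60 = 49.04 N·m.
J = πd⁴/32 = π(0.0567)⁴/32 = 1.015×10^-6 m⁴.
Shear stress varies linearly with radius: τ = T·r/J = 49.04 × 0.0106 / 1.015×10^-6 = 5.123×10^5 Pa.

0.512 N/mm²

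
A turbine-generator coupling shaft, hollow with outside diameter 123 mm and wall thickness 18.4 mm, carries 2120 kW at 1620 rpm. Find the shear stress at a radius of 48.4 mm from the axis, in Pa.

3.55e7 Pa

ω = 2π·1620/60 = 169.6 rad/s, so T = P/ω = 2120×10³ / 169.6 = 12500 N·m.
J = π(d_o⁴ − d_i⁴)/32 = π(0.123⁴ − 0.0862⁴)/32 = 1.705×10^-5 m⁴.
Shear stress varies linearly with radius: τ = T·r/J = 12500 × 0.0484 / 1.705×10^-5 = 3.547×10^7 Pa.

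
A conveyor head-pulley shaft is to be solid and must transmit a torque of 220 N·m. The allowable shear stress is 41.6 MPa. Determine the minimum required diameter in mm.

For a solid shaft τ_max = 16T/(πd³), so d = (16T/(π τ_allow))^(1/3) = (16·220.0/(π·4.16×10^7))^(1/3) = 0.02998 m.

30.0 mm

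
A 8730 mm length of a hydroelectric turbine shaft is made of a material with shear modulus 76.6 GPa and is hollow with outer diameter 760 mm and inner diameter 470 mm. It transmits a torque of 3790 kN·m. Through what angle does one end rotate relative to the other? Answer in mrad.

15.4 mrad

J = π(d_o⁴ − d_i⁴)/32 = π(0.760⁴ − 0.470⁴)/32 = 0.02796 m⁴.
θ = T·L/(G·J) = 3.790e6 × 8.73 / (76.6×10⁹ × 0.02796) = 0.01545 rad.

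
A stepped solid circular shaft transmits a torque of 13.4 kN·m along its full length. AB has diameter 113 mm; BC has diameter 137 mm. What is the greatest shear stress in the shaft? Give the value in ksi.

Under the same torque, τ_max = 16T/(πd³) is largest where d is smallest — segment AB (d = 113 mm).
τ_max = 16·13400/(π·(0.113)³) = 4.730×10^7 Pa.

6.86 ksi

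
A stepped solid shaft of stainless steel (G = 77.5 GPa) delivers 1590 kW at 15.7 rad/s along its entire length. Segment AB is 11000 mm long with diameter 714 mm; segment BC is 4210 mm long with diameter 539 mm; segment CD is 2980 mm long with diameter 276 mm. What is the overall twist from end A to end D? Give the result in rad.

0.00806 rad

ω = 15.7 rad/s, so T = P/ω = 1590×10³ / 15.70 = 101300 N·m.
J_AB = π(0.714)⁴/32 = 0.0255 m⁴; J_BC = π(0.539)⁴/32 = 8.29×10^-3 m⁴; J_CD = π(0.276)⁴/32 = 5.70×10^-4 m⁴.
θ = (T/G)·Σ L_i/J_i = (101300/77.5×10⁹)·(11.0/0.0255 + 4.21/8.29×10^-3 + 2.98/5.70×10^-4) = 8.063×10^-3 rad.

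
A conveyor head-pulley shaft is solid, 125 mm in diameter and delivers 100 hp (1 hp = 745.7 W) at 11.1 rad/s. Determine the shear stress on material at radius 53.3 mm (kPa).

14900 kPa

ω = 11.1 rad/s, so T = P/ω = 100×745.7 / 11.10 = 6718 N·m.
J = πd⁴/32 = π(0.125)⁴/32 = 2.397×10^-5 m⁴.
Shear stress varies linearly with radius: τ = T·r/J = 6718 × 0.0533 / 2.397×10^-5 = 1.494×10^7 Pa.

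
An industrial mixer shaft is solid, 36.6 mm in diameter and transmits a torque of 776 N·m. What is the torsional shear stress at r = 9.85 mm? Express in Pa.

4.34e7 Pa

J = πd⁴/32 = π(0.0366)⁴/32 = 1.762×10^-7 m⁴.
Shear stress varies linearly with radius: τ = T·r/J = 776.0 × 0.00985 / 1.762×10^-7 = 4.339×10^7 Pa.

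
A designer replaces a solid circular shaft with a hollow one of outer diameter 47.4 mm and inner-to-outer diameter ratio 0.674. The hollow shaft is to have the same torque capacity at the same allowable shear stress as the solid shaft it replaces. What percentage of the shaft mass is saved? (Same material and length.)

Equal τ_max and T ⇒ the solid shaft needs d_s³ = d_o³(1−k⁴), so d_s = 47.4·(1−0.674⁴)^(1/3) = 43.89 mm.
Area ratio A_h/A_s = d_o²(1−k²)/d_s² = (1−k²)/(1−k⁴)^(2/3) = 0.6366.
Mass saving = 1 − 0.6366 = 36.3 %.

36.3 %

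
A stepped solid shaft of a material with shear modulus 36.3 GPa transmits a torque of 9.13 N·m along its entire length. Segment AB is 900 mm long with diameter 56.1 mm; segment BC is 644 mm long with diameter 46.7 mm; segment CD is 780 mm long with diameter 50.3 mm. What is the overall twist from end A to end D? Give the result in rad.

J_AB = π(0.0561)⁴/32 = 9.72×10^-7 m⁴; J_BC = π(0.0467)⁴/32 = 4.67×10^-7 m⁴; J_CD = π(0.0503)⁴/32 = 6.28×10^-7 m⁴.
θ = (T/G)·Σ L_i/J_i = (9.130/36.3×10⁹)·(0.900/9.72×10^-7 + 0.644/4.67×10^-7 + 0.780/6.28×10^-7) = 8.918×10^-4 rad.

8.92e-4 rad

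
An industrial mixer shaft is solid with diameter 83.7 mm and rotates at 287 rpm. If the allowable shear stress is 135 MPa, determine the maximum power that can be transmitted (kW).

J = πd⁴/32 = π(0.0837)⁴/32 = 4.818×10^-6 m⁴.
T_max = τ_allow·J/r = 1.35×10^8 × 4.818×10^-6 / 0.0418 = 15540 N·m.
ω = 2π·287/60 = 30.05 rad/s, so P_max = T_max·ω = 4.671×10^5 W.

467 kW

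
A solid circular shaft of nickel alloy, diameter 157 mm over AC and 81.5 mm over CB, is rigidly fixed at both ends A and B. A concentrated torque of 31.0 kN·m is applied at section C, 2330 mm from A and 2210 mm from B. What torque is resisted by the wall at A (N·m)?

28800 N·m

Compatibility: T_A·a/J_AC = T_B·b/J_CB with T_A + T_B = T₀.
J_AC = 5.96×10^-5 m⁴, J_CB = 4.33×10^-6 m⁴, so T_A = T₀·(J_AC/a)/((J_AC/a)+(J_CB/b)) = 28800 N·m, T_B = 2205 N·m.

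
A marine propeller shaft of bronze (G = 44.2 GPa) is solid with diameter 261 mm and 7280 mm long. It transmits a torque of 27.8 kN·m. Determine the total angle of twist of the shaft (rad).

0.0101 rad

J = πd⁴/32 = π(0.261)⁴/32 = 4.556×10^-4 m⁴.
θ = T·L/(G·J) = 27800 × 7.28 / (44.2×10⁹ × 4.556×10^-4) = 0.01005 rad.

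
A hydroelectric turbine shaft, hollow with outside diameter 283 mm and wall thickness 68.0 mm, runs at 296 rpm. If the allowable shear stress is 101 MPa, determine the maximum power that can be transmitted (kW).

J = π(d_o⁴ − d_i⁴)/32 = π(0.283⁴ − 0.147⁴)/32 = 5.839×10^-4 m⁴.
T_max = τ_allow·J/r = 1.01×10^8 × 5.839×10^-4 / 0.141 = 416800 N·m.
ω = 2π·296/60 = 31.00 rad/s, so P_max = T_max·ω = 1.292×10^7 W.

12900 kW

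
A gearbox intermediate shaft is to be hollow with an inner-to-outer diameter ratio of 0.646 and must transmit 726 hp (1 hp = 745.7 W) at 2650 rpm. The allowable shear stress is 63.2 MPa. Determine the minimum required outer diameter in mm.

ω = 2π·2650/60 = 277.5 rad/s, so T = P/ω = 726×745.7 / 277.5 = 1951 N·m.
For a hollow shaft with d_i/d_o = 0.646: τ_max = 16T/(π d_o³ (1−k⁴)), so d_o = [16T/(π τ_allow (1−k⁴))]^(1/3) = [16·1951/(π·6.32×10^7·0.8258)]^(1/3) = 0.05753 m.

57.5 mm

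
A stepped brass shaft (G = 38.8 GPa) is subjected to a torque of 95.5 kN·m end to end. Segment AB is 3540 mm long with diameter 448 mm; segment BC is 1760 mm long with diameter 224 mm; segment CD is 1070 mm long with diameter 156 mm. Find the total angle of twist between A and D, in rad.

J_AB = π(0.448)⁴/32 = 3.95×10^-3 m⁴; J_BC = π(0.224)⁴/32 = 2.47×10^-4 m⁴; J_CD = π(0.156)⁴/32 = 5.81×10^-5 m⁴.
θ = (T/G)·Σ L_i/J_i = (95500/38.8×10⁹)·(3.54/3.95×10^-3 + 1.76/2.47×10^-4 + 1.07/5.81×10^-5) = 0.06503 rad.

0.0650 rad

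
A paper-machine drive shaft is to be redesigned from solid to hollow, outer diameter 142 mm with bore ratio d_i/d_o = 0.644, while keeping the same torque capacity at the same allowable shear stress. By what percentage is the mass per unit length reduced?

Equal τ_max and T ⇒ the solid shaft needs d_s³ = d_o³(1−k⁴), so d_s = 142·(1−0.644⁴)^(1/3) = 133.3 mm.
Area ratio A_h/A_s = d_o²(1−k²)/d_s² = (1−k²)/(1−k⁴)^(2/3) = 0.6637.
Mass saving = 1 − 0.6637 = 33.6 %.

33.6 %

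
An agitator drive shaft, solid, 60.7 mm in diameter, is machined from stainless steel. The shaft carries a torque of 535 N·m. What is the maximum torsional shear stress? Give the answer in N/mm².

12.2 N/mm²

J = πd⁴/32 = π(0.0607)⁴/32 = 1.333×10^-6 m⁴.
τ_max = T·r/J = 535.0 × 0.0304 / 1.333×10^-6 = 1.218×10^7 Pa.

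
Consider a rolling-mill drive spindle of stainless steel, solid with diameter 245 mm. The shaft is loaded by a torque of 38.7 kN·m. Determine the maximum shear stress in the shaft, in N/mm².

13.4 N/mm²

J = πd⁴/32 = π(0.245)⁴/32 = 3.537×10^-4 m⁴.
τ_max = T·r/J = 38700 × 0.122 / 3.537×10^-4 = 1.340×10^7 Pa.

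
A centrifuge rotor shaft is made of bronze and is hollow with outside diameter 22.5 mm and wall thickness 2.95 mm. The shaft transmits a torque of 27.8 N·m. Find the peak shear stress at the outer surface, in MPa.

17.7 MPa

J = π(d_o⁴ − d_i⁴)/32 = π(0.0225⁴ − 0.0166⁴)/32 = 1.771×10^-8 m⁴.
τ_max = T·r/J = 27.80 × 0.0112 / 1.771×10^-8 = 1.766×10^7 Pa.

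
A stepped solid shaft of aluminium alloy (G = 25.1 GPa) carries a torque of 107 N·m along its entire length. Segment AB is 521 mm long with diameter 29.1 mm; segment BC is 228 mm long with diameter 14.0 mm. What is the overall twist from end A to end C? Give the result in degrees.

16.6°

J_AB = π(0.0291)⁴/32 = 7.04×10^-8 m⁴; J_BC = π(0.0140)⁴/32 = 3.77×10^-9 m⁴.
θ = (T/G)·Σ L_i/J_i = (107.0/25.1×10⁹)·(0.521/7.04×10^-8 + 0.228/3.77×10^-9) = 0.2893 rad.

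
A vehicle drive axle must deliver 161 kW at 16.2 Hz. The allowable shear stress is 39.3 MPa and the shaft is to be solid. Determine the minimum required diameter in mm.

59.0 mm

ω = 2π·16.2 = 101.8 rad/s, so T = P/ω = 161×10³ / 101.8 = 1582 N·m.
For a solid shaft τ_max = 16T/(πd³), so d = (16T/(π τ_allow))^(1/3) = (16·1582/(π·3.93×10^7))^(1/3) = 0.05896 m.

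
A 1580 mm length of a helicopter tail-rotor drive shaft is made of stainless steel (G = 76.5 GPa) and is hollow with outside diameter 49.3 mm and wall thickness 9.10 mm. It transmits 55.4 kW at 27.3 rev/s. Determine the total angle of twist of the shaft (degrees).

0.783°

ω = 2π·27.3 = 171.5 rad/s, so T = P/ω = 55.4×10³ / 171.5 = 323.0 N·m.
J = π(d_o⁴ − d_i⁴)/32 = π(0.0493⁴ − 0.0311⁴)/32 = 4.881×10^-7 m⁴.
θ = T·L/(G·J) = 323.0 × 1.58 / (76.5×10⁹ × 4.881×10^-7) = 0.01367 rad.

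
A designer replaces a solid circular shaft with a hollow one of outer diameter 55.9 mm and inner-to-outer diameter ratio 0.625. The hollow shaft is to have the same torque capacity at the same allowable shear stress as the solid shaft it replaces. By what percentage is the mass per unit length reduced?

Equal τ_max and T ⇒ the solid shaft needs d_s³ = d_o³(1−k⁴), so d_s = 55.9·(1−0.625⁴)^(1/3) = 52.90 mm.
Area ratio A_h/A_s = d_o²(1−k²)/d_s² = (1−k²)/(1−k⁴)^(2/3) = 0.6805.
Mass saving = 1 − 0.6805 = 32.0 %.

32.0 %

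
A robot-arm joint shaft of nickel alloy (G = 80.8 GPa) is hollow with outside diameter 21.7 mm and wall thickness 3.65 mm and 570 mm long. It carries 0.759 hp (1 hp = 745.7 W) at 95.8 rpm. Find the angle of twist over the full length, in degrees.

1.30°

ω = 2π·95.8/60 = 10.03 rad/s, so T = P/ω = 0.759×745.7 / 10.03 = 56.42 N·m.
J = π(d_o⁴ − d_i⁴)/32 = π(0.0217⁴ − 0.0144⁴)/32 = 1.755×10^-8 m⁴.
θ = T·L/(G·J) = 56.42 × 0.570 / (80.8×10⁹ × 1.755×10^-8) = 0.02268 rad.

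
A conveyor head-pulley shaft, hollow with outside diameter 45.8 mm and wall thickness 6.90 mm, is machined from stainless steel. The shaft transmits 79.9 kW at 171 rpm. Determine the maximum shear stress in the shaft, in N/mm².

ω = 2π·171/60 = 17.91 rad/s, so T = P/ω = 79.9×10³ / 17.91 = 4462 N·m.
J = π(d_o⁴ − d_i⁴)/32 = π(0.0458⁴ − 0.0320⁴)/32 = 3.290×10^-7 m⁴.
τ_max = T·r/J = 4462 × 0.0229 / 3.290×10^-7 = 3.105×10^8 Pa.

311 N/mm²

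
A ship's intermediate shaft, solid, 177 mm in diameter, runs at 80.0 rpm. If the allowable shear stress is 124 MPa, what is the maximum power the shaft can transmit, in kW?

J = πd⁴/32 = π(0.177)⁴/32 = 9.636×10^-5 m⁴.
T_max = τ_allow·J/r = 1.24×10^8 × 9.636×10^-5 / 0.0885 = 135000 N·m.
ω = 2π·80.0/60 = 8.378 rad/s, so P_max = T_max·ω = 1.131×10^6 W.

1130 kW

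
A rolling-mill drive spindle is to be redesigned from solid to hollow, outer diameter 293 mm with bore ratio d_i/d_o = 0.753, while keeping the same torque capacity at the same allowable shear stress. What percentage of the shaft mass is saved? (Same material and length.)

43.9 %

Equal τ_max and T ⇒ the solid shaft needs d_s³ = d_o³(1−k⁴), so d_s = 293·(1−0.753⁴)^(1/3) = 257.5 mm.
Area ratio A_h/A_s = d_o²(1−k²)/d_s² = (1−k²)/(1−k⁴)^(2/3) = 0.5608.
Mass saving = 1 − 0.5608 = 43.9 %.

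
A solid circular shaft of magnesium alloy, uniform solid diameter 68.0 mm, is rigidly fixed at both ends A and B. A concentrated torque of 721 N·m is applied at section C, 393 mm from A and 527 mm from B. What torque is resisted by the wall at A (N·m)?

413 N·m

With uniform GJ and both ends fixed, compatibility θ_AC = θ_CB gives T_A·a = T_B·b, together with T_A + T_B = T₀.
T_A = T₀·b/(a+b) = 721.0·527/920.0 = 413.0 N·m; T_B = 308.0 N·m.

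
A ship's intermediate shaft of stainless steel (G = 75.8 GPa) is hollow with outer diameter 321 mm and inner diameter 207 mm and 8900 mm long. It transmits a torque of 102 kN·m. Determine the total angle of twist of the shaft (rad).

J = π(d_o⁴ − d_i⁴)/32 = π(0.321⁴ − 0.207⁴)/32 = 8.621×10^-4 m⁴.
θ = T·L/(G·J) = 102000 × 8.90 / (75.8×10⁹ × 8.621×10^-4) = 0.01389 rad.

0.0139 rad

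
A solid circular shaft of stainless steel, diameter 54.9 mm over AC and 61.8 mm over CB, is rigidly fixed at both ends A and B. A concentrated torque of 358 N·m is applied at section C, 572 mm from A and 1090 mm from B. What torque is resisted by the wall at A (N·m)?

194 N·m

Compatibility: T_A·a/J_AC = T_B·b/J_CB with T_A + T_B = T₀.
J_AC = 8.92×10^-7 m⁴, J_CB = 1.43×10^-6 m⁴, so T_A = T₀·(J_AC/a)/((J_AC/a)+(J_CB/b)) = 194.3 N·m, T_B = 163.7 N·m.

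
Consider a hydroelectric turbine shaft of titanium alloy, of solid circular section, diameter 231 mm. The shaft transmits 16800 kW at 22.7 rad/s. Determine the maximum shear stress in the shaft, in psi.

44400 psi

ω = 22.7 rad/s, so T = P/ω = 16800×10³ / 22.70 = 740100 N·m.
J = πd⁴/32 = π(0.231)⁴/32 = 2.795×10^-4 m⁴.
τ_max = T·r/J = 740100 × 0.116 / 2.795×10^-4 = 3.058×10^8 Pa.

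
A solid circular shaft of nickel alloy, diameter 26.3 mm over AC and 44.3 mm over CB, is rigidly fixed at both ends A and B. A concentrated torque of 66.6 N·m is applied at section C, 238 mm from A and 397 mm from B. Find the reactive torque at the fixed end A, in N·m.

Compatibility: T_A·a/J_AC = T_B·b/J_CB with T_A + T_B = T₀.
J_AC = 4.70×10^-8 m⁴, J_CB = 3.78×10^-7 m⁴, so T_A = T₀·(J_AC/a)/((J_AC/a)+(J_CB/b)) = 11.43 N·m, T_B = 55.17 N·m.

11.4 N·m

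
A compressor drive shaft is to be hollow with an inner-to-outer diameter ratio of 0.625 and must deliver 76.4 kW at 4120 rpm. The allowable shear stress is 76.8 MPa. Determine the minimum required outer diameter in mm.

24.0 mm

ω = 2π·4120/60 = 431.4 rad/s, so T = P/ω = 76.4×10³ / 431.4 = 177.1 N·m.
For a hollow shaft with d_i/d_o = 0.625: τ_max = 16T/(π d_o³ (1−k⁴)), so d_o = [16T/(π τ_allow (1−k⁴))]^(1/3) = [16·177.1/(π·7.68×10^7·0.8474)]^(1/3) = 0.02402 m.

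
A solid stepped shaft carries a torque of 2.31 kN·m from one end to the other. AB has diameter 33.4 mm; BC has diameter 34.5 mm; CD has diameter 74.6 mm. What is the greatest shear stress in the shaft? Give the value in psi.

45800 psi

Under the same torque, τ_max = 16T/(πd³) is largest where d is smallest — segment AB (d = 33.4 mm).
τ_max = 16·2310/(π·(0.0334)³) = 3.157×10^8 Pa.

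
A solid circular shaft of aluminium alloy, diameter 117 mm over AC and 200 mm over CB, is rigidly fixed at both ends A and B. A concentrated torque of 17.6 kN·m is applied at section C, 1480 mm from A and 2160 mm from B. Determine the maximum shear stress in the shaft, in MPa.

Compatibility: T_A·a/J_AC = T_B·b/J_CB with T_A + T_B = T₀.
J_AC = 1.84×10^-5 m⁴, J_CB = 1.57×10^-4 m⁴, so T_A = T₀·(J_AC/a)/((J_AC/a)+(J_CB/b)) = 2569 N·m, T_B = 15030 N·m.
τ in each portion: τ_AC = 8.17×10^6 Pa, τ_CB = 9.57×10^6 Pa; maximum is in CB.
τ_max = T_CB·r/J = 15030·0.100/1.57×10^-4 = 9.569×10^6 Pa.

9.57 MPa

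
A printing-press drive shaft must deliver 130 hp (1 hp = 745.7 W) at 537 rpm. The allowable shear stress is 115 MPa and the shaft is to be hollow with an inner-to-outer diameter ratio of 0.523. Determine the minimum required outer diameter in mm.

ω = 2π·537/60 = 56.23 rad/s, so T = P/ω = 130×745.7 / 56.23 = 1724 N·m.
For a hollow shaft with d_i/d_o = 0.523: τ_max = 16T/(π d_o³ (1−k⁴)), so d_o = [16T/(π τ_allow (1−k⁴))]^(1/3) = [16·1724/(π·1.15×10^8·0.9252)]^(1/3) = 0.04354 m.

43.5 mm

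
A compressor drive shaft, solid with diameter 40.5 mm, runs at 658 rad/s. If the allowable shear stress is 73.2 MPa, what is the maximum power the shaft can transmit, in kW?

628 kW

J = πd⁴/32 = π(0.0405)⁴/32 = 2.641×10^-7 m⁴.
T_max = τ_allow·J/r = 7.32×10^7 × 2.641×10^-7 / 0.0203 = 954.8 N·m.
ω = 658 rad/s, so P_max = T_max·ω = 6.282×10^5 W.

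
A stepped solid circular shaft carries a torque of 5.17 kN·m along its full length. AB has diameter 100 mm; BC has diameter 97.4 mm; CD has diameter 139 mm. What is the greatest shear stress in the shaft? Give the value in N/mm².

Under the same torque, τ_max = 16T/(πd³) is largest where d is smallest — segment BC (d = 97.4 mm).
τ_max = 16·5170/(π·(0.0974)³) = 2.850×10^7 Pa.

28.5 N/mm²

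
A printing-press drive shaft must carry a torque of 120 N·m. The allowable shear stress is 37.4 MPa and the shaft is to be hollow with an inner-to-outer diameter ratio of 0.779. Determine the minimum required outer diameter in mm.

29.6 mm

For a hollow shaft with d_i/d_o = 0.779: τ_max = 16T/(π d_o³ (1−k⁴)), so d_o = [16T/(π τ_allow (1−k⁴))]^(1/3) = [16·120.0/(π·3.74×10^7·0.6317)]^(1/3) = 0.02957 m.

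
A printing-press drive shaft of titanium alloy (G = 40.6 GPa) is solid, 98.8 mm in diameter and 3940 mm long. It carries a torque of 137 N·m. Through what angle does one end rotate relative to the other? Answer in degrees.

0.0814°

J = πd⁴/32 = π(0.0988)⁴/32 = 9.355×10^-6 m⁴.
θ = T·L/(G·J) = 137.0 × 3.94 / (40.6×10⁹ × 9.355×10^-6) = 1.421×10^-3 rad.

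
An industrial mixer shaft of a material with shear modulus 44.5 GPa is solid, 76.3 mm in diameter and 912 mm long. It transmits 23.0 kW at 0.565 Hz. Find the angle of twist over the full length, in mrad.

39.9 mrad

ω = 2π·0.565 = 3.550 rad/s, so T = P/ω = 23.0×10³ / 3.550 = 6479 N·m.
J = πd⁴/32 = π(0.0763)⁴/32 = 3.327×10^-6 m⁴.
θ = T·L/(G·J) = 6479 × 0.912 / (44.5×10⁹ × 3.327×10^-6) = 0.03991 rad.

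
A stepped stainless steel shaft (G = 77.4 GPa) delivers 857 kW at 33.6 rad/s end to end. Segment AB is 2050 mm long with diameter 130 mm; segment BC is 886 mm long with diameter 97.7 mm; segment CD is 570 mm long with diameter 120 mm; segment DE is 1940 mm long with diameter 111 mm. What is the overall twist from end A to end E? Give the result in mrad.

109 mrad

ω = 33.6 rad/s, so T = P/ω = 857×10³ / 33.60 = 25510 N·m.
J_AB = π(0.130)⁴/32 = 2.80×10^-5 m⁴; J_BC = π(0.0977)⁴/32 = 8.94×10^-6 m⁴; J_CD = π(0.120)⁴/32 = 2.04×10^-5 m⁴; J_DE = π(0.111)⁴/32 = 1.49×10^-5 m⁴.
θ = (T/G)·Σ L_i/J_i = (25510/77.4×10⁹)·(2.05/2.80×10^-5 + 0.886/8.94×10^-6 + 0.570/2.04×10^-5 + 1.94/1.49×10^-5) = 0.1089 rad.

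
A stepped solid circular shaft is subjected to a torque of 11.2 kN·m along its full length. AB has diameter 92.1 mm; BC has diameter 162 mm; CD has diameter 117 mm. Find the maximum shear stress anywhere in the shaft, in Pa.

7.30e7 Pa

Under the same torque, τ_max = 16T/(πd³) is largest where d is smallest — segment AB (d = 92.1 mm).
τ_max = 16·11200/(π·(0.0921)³) = 7.301×10^7 Pa.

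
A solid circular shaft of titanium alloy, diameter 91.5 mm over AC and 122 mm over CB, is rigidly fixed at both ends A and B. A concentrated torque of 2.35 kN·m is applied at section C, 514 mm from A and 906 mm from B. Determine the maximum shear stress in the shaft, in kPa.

Compatibility: T_A·a/J_AC = T_B·b/J_CB with T_A + T_B = T₀.
J_AC = 6.88×10^-6 m⁴, J_CB = 2.17×10^-5 m⁴, so T_A = T₀·(J_AC/a)/((J_AC/a)+(J_CB/b)) = 841.4 N·m, T_B = 1509 N·m.
τ in each portion: τ_AC = 5.59×10^6 Pa, τ_CB = 4.23×10^6 Pa; maximum is in AC.
τ_max = T_AC·r/J = 841.4·0.0457/6.88×10^-6 = 5.594×10^6 Pa.

5590 kPa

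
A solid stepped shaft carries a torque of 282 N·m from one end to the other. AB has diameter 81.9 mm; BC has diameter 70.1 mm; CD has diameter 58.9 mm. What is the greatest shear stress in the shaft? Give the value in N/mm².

Under the same torque, τ_max = 16T/(πd³) is largest where d is smallest — segment CD (d = 58.9 mm).
τ_max = 16·282.0/(π·(0.0589)³) = 7.029×10^6 Pa.

7.03 N/mm²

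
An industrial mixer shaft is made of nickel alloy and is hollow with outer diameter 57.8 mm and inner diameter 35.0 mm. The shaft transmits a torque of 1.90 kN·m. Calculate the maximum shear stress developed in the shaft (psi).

8400 psi

J = π(d_o⁴ − d_i⁴)/32 = π(0.0578⁴ − 0.0350⁴)/32 = 9.484×10^-7 m⁴.
τ_max = T·r/J = 1900 × 0.0289 / 9.484×10^-7 = 5.790×10^7 Pa.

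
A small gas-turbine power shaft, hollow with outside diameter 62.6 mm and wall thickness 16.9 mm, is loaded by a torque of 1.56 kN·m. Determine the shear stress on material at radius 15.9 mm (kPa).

17200 kPa

J = π(d_o⁴ − d_i⁴)/32 = π(0.0626⁴ − 0.0288⁴)/32 = 1.440×10^-6 m⁴.
Shear stress varies linearly with radius: τ = T·r/J = 1560 × 0.0159 / 1.440×10^-6 = 1.722×10^7 Pa.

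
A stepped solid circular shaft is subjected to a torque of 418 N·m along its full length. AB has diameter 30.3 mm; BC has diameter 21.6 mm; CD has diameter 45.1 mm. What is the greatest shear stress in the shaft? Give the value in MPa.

211 MPa

Under the same torque, τ_max = 16T/(πd³) is largest where d is smallest — segment BC (d = 21.6 mm).
τ_max = 16·418.0/(π·(0.0216)³) = 2.112×10^8 Pa.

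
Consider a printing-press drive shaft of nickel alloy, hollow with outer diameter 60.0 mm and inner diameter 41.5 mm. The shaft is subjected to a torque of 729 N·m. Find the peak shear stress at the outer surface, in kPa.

22300 kPa

J = π(d_o⁴ − d_i⁴)/32 = π(0.0600⁴ − 0.0415⁴)/32 = 9.811×10^-7 m⁴.
τ_max = T·r/J = 729.0 × 0.0300 / 9.811×10^-7 = 2.229×10^7 Pa.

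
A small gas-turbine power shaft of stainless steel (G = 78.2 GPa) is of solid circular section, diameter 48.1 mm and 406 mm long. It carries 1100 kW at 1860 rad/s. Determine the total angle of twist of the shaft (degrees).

0.335°

ω = 1860 rad/s, so T = P/ω = 1100×10³ / 1860 = 591.4 N·m.
J = πd⁴/32 = π(0.0481)⁴/32 = 5.255×10^-7 m⁴.
θ = T·L/(G·J) = 591.4 × 0.406 / (78.2×10⁹ × 5.255×10^-7) = 5.843×10^-3 rad.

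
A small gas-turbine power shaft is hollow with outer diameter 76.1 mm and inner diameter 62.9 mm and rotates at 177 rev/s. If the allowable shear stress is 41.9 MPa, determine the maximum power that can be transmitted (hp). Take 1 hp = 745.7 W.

J = π(d_o⁴ − d_i⁴)/32 = π(0.0761⁴ − 0.0629⁴)/32 = 1.756×10^-6 m⁴.
T_max = τ_allow·J/r = 4.19×10^7 × 1.756×10^-6 / 0.0381 = 1934 N·m.
ω = 2π·177 = 1112 rad/s, so P_max = T_max·ω = 2.150×10^6 W.

2880 hp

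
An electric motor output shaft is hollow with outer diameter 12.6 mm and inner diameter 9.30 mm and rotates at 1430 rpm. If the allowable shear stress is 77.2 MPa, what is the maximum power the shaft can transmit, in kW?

3.19 kW

J = π(d_o⁴ − d_i⁴)/32 = π(0.0126⁴ − 0.00930⁴)/32 = 1.740×10^-9 m⁴.
T_max = τ_allow·J/r = 7.72×10^7 × 1.740×10^-9 / 0.00630 = 21.32 N·m.
ω = 2π·1430/60 = 149.7 rad/s, so P_max = T_max·ω = 3193 W.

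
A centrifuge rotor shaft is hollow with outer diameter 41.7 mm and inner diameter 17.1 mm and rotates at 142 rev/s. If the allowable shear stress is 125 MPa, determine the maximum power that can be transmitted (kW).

J = π(d_o⁴ − d_i⁴)/32 = π(0.0417⁴ − 0.0171⁴)/32 = 2.885×10^-7 m⁴.
T_max = τ_allow·J/r = 1.25×10^8 × 2.885×10^-7 / 0.0209 = 1729 N·m.
ω = 2π·142 = 892.2 rad/s, so P_max = T_max·ω = 1.543×10^6 W.

1540 kW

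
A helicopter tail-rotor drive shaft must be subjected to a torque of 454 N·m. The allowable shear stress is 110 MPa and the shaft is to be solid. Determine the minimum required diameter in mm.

27.6 mm

For a solid shaft τ_max = 16T/(πd³), so d = (16T/(π τ_allow))^(1/3) = (16·454.0/(π·1.10×10^8))^(1/3) = 0.02760 m.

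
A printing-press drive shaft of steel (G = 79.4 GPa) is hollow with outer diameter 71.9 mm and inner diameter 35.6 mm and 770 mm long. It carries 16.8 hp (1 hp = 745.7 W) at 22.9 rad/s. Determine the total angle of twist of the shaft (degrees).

0.123°

ω = 22.9 rad/s, so T = P/ω = 16.8×745.7 / 22.90 = 547.1 N·m.
J = π(d_o⁴ − d_i⁴)/32 = π(0.0719⁴ − 0.0356⁴)/32 = 2.466×10^-6 m⁴.
θ = T·L/(G·J) = 547.1 × 0.770 / (79.4×10⁹ × 2.466×10^-6) = 2.151×10^-3 rad.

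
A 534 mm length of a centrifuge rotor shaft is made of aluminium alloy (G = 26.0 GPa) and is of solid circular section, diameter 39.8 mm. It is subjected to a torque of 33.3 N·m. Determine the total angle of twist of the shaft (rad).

0.00278 rad

J = πd⁴/32 = π(0.0398)⁴/32 = 2.463×10^-7 m⁴.
θ = T·L/(G·J) = 33.30 × 0.534 / (26.0×10⁹ × 2.463×10^-7) = 2.776×10^-3 rad.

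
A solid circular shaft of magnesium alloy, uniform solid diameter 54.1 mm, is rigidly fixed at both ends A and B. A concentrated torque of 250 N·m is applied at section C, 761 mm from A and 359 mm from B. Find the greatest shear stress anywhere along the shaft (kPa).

With uniform GJ and both ends fixed, compatibility θ_AC = θ_CB gives T_A·a = T_B·b, together with T_A + T_B = T₀.
T_A = T₀·b/(a+b) = 250.0·359/1120 = 80.13 N·m; T_B = 169.9 N·m.
τ in each portion: τ_AC = 2.58×10^6 Pa, τ_CB = 5.46×10^6 Pa; maximum is in CB.
τ_max = T_CB·r/J = 169.9·0.0271/8.41×10^-7 = 5.464×10^6 Pa.

5460 kPa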